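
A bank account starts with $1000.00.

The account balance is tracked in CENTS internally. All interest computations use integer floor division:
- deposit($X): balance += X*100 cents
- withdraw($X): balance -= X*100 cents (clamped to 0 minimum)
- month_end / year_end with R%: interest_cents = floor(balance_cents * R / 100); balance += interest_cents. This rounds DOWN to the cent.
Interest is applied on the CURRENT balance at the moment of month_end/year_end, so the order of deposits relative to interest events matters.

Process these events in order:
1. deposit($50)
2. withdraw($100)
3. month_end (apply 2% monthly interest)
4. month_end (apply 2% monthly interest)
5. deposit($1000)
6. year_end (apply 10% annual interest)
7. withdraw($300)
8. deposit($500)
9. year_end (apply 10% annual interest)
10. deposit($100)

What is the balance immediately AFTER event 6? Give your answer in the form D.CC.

Answer: 2187.21

Derivation:
After 1 (deposit($50)): balance=$1050.00 total_interest=$0.00
After 2 (withdraw($100)): balance=$950.00 total_interest=$0.00
After 3 (month_end (apply 2% monthly interest)): balance=$969.00 total_interest=$19.00
After 4 (month_end (apply 2% monthly interest)): balance=$988.38 total_interest=$38.38
After 5 (deposit($1000)): balance=$1988.38 total_interest=$38.38
After 6 (year_end (apply 10% annual interest)): balance=$2187.21 total_interest=$237.21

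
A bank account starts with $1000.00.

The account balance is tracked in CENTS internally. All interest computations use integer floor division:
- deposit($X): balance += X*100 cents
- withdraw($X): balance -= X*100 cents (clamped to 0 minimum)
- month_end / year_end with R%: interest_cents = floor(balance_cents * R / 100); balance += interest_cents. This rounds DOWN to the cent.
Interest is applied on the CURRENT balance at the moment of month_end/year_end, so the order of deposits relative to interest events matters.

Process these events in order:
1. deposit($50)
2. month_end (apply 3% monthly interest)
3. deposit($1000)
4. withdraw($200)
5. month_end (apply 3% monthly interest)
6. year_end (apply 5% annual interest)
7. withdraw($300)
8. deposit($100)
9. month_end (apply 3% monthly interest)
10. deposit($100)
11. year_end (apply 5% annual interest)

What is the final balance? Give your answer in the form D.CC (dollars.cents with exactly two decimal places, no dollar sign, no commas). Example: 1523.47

After 1 (deposit($50)): balance=$1050.00 total_interest=$0.00
After 2 (month_end (apply 3% monthly interest)): balance=$1081.50 total_interest=$31.50
After 3 (deposit($1000)): balance=$2081.50 total_interest=$31.50
After 4 (withdraw($200)): balance=$1881.50 total_interest=$31.50
After 5 (month_end (apply 3% monthly interest)): balance=$1937.94 total_interest=$87.94
After 6 (year_end (apply 5% annual interest)): balance=$2034.83 total_interest=$184.83
After 7 (withdraw($300)): balance=$1734.83 total_interest=$184.83
After 8 (deposit($100)): balance=$1834.83 total_interest=$184.83
After 9 (month_end (apply 3% monthly interest)): balance=$1889.87 total_interest=$239.87
After 10 (deposit($100)): balance=$1989.87 total_interest=$239.87
After 11 (year_end (apply 5% annual interest)): balance=$2089.36 total_interest=$339.36

Answer: 2089.36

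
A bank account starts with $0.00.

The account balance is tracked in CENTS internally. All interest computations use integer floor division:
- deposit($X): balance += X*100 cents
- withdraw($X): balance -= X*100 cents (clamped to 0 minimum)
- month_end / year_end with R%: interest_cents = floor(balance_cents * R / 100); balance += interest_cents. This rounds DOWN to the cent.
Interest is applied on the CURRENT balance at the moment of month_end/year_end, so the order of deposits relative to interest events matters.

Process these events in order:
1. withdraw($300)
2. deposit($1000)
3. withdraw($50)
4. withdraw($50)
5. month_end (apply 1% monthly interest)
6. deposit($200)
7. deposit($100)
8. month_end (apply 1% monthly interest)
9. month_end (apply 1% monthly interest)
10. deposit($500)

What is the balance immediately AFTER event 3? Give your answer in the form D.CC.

After 1 (withdraw($300)): balance=$0.00 total_interest=$0.00
After 2 (deposit($1000)): balance=$1000.00 total_interest=$0.00
After 3 (withdraw($50)): balance=$950.00 total_interest=$0.00

Answer: 950.00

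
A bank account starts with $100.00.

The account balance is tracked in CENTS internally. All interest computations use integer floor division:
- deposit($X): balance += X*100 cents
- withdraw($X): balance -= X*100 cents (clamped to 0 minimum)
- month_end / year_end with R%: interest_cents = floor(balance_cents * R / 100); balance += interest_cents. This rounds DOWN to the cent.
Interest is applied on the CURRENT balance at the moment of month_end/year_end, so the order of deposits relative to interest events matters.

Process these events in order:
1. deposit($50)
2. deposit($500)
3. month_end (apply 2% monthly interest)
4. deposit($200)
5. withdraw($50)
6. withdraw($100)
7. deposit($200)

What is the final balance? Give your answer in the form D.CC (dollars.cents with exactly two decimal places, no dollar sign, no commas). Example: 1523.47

After 1 (deposit($50)): balance=$150.00 total_interest=$0.00
After 2 (deposit($500)): balance=$650.00 total_interest=$0.00
After 3 (month_end (apply 2% monthly interest)): balance=$663.00 total_interest=$13.00
After 4 (deposit($200)): balance=$863.00 total_interest=$13.00
After 5 (withdraw($50)): balance=$813.00 total_interest=$13.00
After 6 (withdraw($100)): balance=$713.00 total_interest=$13.00
After 7 (deposit($200)): balance=$913.00 total_interest=$13.00

Answer: 913.00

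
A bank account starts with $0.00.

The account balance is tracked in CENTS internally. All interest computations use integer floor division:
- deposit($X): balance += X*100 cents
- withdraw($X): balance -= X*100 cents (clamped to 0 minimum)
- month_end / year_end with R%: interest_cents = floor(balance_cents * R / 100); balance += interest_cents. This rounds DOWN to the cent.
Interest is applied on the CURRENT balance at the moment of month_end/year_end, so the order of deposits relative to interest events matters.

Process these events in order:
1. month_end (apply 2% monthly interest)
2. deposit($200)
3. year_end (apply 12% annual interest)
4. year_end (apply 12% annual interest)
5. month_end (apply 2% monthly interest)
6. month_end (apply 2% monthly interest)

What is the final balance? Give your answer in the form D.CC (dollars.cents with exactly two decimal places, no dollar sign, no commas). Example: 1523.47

After 1 (month_end (apply 2% monthly interest)): balance=$0.00 total_interest=$0.00
After 2 (deposit($200)): balance=$200.00 total_interest=$0.00
After 3 (year_end (apply 12% annual interest)): balance=$224.00 total_interest=$24.00
After 4 (year_end (apply 12% annual interest)): balance=$250.88 total_interest=$50.88
After 5 (month_end (apply 2% monthly interest)): balance=$255.89 total_interest=$55.89
After 6 (month_end (apply 2% monthly interest)): balance=$261.00 total_interest=$61.00

Answer: 261.00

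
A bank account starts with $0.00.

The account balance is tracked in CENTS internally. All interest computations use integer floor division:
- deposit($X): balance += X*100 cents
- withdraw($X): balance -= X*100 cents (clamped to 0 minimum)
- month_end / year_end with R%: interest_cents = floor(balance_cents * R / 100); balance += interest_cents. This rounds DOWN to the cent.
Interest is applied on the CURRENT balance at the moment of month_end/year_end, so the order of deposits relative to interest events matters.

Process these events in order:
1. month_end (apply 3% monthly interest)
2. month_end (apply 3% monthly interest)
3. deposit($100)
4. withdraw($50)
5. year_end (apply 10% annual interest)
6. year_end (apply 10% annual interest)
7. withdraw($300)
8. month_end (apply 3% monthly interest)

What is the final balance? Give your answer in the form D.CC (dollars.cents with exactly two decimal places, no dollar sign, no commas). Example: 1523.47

After 1 (month_end (apply 3% monthly interest)): balance=$0.00 total_interest=$0.00
After 2 (month_end (apply 3% monthly interest)): balance=$0.00 total_interest=$0.00
After 3 (deposit($100)): balance=$100.00 total_interest=$0.00
After 4 (withdraw($50)): balance=$50.00 total_interest=$0.00
After 5 (year_end (apply 10% annual interest)): balance=$55.00 total_interest=$5.00
After 6 (year_end (apply 10% annual interest)): balance=$60.50 total_interest=$10.50
After 7 (withdraw($300)): balance=$0.00 total_interest=$10.50
After 8 (month_end (apply 3% monthly interest)): balance=$0.00 total_interest=$10.50

Answer: 0.00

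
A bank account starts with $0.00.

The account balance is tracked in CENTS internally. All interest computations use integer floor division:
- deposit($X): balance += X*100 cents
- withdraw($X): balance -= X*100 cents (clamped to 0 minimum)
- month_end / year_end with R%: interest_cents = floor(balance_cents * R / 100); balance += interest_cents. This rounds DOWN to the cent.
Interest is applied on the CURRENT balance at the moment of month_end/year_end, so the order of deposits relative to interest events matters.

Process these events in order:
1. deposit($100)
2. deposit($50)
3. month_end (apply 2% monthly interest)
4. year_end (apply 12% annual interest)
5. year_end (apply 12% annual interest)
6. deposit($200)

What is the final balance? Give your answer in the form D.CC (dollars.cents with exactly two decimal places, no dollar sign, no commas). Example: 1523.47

After 1 (deposit($100)): balance=$100.00 total_interest=$0.00
After 2 (deposit($50)): balance=$150.00 total_interest=$0.00
After 3 (month_end (apply 2% monthly interest)): balance=$153.00 total_interest=$3.00
After 4 (year_end (apply 12% annual interest)): balance=$171.36 total_interest=$21.36
After 5 (year_end (apply 12% annual interest)): balance=$191.92 total_interest=$41.92
After 6 (deposit($200)): balance=$391.92 total_interest=$41.92

Answer: 391.92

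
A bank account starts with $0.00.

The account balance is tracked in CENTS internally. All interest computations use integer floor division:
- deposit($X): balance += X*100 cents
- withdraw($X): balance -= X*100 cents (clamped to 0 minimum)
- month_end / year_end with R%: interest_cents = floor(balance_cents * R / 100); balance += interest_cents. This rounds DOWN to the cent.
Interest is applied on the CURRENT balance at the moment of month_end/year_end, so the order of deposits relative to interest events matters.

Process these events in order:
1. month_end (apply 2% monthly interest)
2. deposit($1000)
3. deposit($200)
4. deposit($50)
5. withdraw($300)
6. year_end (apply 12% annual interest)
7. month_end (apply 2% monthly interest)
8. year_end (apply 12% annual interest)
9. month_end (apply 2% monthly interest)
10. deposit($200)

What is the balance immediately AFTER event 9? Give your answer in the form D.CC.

Answer: 1239.82

Derivation:
After 1 (month_end (apply 2% monthly interest)): balance=$0.00 total_interest=$0.00
After 2 (deposit($1000)): balance=$1000.00 total_interest=$0.00
After 3 (deposit($200)): balance=$1200.00 total_interest=$0.00
After 4 (deposit($50)): balance=$1250.00 total_interest=$0.00
After 5 (withdraw($300)): balance=$950.00 total_interest=$0.00
After 6 (year_end (apply 12% annual interest)): balance=$1064.00 total_interest=$114.00
After 7 (month_end (apply 2% monthly interest)): balance=$1085.28 total_interest=$135.28
After 8 (year_end (apply 12% annual interest)): balance=$1215.51 total_interest=$265.51
After 9 (month_end (apply 2% monthly interest)): balance=$1239.82 total_interest=$289.82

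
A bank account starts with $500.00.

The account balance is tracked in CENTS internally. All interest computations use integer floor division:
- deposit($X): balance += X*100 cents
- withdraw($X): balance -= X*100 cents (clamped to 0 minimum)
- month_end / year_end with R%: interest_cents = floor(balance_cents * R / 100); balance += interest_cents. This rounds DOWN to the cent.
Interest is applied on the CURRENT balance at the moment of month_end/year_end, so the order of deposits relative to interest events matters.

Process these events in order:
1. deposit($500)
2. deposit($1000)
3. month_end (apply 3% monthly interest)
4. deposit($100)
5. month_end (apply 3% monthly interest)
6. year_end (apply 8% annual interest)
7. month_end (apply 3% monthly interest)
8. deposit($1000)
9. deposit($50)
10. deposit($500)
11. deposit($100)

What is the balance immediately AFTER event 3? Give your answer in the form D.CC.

Answer: 2060.00

Derivation:
After 1 (deposit($500)): balance=$1000.00 total_interest=$0.00
After 2 (deposit($1000)): balance=$2000.00 total_interest=$0.00
After 3 (month_end (apply 3% monthly interest)): balance=$2060.00 total_interest=$60.00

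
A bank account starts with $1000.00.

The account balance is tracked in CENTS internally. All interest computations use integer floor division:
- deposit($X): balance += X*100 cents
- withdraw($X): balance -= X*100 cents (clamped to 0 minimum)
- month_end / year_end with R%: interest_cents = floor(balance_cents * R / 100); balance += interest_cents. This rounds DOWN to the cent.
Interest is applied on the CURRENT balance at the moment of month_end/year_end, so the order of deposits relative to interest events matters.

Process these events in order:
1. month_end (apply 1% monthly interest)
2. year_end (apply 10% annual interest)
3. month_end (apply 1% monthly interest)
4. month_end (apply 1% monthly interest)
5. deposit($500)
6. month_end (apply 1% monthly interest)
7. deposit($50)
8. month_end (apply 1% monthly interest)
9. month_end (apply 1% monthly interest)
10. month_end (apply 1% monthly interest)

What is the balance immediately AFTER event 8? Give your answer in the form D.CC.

After 1 (month_end (apply 1% monthly interest)): balance=$1010.00 total_interest=$10.00
After 2 (year_end (apply 10% annual interest)): balance=$1111.00 total_interest=$111.00
After 3 (month_end (apply 1% monthly interest)): balance=$1122.11 total_interest=$122.11
After 4 (month_end (apply 1% monthly interest)): balance=$1133.33 total_interest=$133.33
After 5 (deposit($500)): balance=$1633.33 total_interest=$133.33
After 6 (month_end (apply 1% monthly interest)): balance=$1649.66 total_interest=$149.66
After 7 (deposit($50)): balance=$1699.66 total_interest=$149.66
After 8 (month_end (apply 1% monthly interest)): balance=$1716.65 total_interest=$166.65

Answer: 1716.65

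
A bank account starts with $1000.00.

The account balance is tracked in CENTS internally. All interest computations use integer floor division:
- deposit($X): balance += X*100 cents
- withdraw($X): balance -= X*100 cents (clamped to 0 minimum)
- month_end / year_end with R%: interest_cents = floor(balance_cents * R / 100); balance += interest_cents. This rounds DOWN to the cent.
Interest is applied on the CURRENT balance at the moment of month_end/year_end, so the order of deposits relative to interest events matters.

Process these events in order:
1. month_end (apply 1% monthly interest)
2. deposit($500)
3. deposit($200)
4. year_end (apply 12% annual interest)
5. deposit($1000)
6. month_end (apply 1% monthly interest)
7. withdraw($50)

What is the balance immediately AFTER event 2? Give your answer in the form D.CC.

Answer: 1510.00

Derivation:
After 1 (month_end (apply 1% monthly interest)): balance=$1010.00 total_interest=$10.00
After 2 (deposit($500)): balance=$1510.00 total_interest=$10.00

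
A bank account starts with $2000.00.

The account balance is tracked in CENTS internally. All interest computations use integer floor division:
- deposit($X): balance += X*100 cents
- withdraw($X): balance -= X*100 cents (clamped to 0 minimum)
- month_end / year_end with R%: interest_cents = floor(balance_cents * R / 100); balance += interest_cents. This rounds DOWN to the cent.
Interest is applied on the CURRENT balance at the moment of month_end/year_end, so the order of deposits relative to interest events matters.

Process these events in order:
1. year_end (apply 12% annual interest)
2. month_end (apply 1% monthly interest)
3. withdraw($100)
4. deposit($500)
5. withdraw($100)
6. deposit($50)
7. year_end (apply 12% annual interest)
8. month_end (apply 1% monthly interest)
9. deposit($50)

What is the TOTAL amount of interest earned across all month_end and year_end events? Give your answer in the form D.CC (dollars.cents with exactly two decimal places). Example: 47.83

Answer: 605.13

Derivation:
After 1 (year_end (apply 12% annual interest)): balance=$2240.00 total_interest=$240.00
After 2 (month_end (apply 1% monthly interest)): balance=$2262.40 total_interest=$262.40
After 3 (withdraw($100)): balance=$2162.40 total_interest=$262.40
After 4 (deposit($500)): balance=$2662.40 total_interest=$262.40
After 5 (withdraw($100)): balance=$2562.40 total_interest=$262.40
After 6 (deposit($50)): balance=$2612.40 total_interest=$262.40
After 7 (year_end (apply 12% annual interest)): balance=$2925.88 total_interest=$575.88
After 8 (month_end (apply 1% monthly interest)): balance=$2955.13 total_interest=$605.13
After 9 (deposit($50)): balance=$3005.13 total_interest=$605.13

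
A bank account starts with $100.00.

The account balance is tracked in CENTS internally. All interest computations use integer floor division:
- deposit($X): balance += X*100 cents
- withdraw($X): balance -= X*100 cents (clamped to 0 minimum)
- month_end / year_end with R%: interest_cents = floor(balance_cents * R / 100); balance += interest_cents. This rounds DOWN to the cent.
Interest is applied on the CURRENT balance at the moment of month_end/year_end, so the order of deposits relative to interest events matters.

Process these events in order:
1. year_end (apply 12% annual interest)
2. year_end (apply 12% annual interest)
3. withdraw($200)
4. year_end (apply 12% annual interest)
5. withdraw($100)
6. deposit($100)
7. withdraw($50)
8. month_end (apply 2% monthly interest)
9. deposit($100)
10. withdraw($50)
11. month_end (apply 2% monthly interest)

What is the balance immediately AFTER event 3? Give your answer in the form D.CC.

Answer: 0.00

Derivation:
After 1 (year_end (apply 12% annual interest)): balance=$112.00 total_interest=$12.00
After 2 (year_end (apply 12% annual interest)): balance=$125.44 total_interest=$25.44
After 3 (withdraw($200)): balance=$0.00 total_interest=$25.44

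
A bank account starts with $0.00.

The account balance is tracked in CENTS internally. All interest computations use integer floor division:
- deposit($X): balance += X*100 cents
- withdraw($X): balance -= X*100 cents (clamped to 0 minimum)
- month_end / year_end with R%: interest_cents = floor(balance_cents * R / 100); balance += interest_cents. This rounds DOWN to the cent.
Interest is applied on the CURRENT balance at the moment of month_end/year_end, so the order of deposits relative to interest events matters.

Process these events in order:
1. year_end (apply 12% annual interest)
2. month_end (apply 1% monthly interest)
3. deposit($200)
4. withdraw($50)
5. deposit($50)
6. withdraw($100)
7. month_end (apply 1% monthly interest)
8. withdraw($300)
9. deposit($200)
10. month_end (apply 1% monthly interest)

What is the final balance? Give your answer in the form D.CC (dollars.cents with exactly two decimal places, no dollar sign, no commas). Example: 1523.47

Answer: 202.00

Derivation:
After 1 (year_end (apply 12% annual interest)): balance=$0.00 total_interest=$0.00
After 2 (month_end (apply 1% monthly interest)): balance=$0.00 total_interest=$0.00
After 3 (deposit($200)): balance=$200.00 total_interest=$0.00
After 4 (withdraw($50)): balance=$150.00 total_interest=$0.00
After 5 (deposit($50)): balance=$200.00 total_interest=$0.00
After 6 (withdraw($100)): balance=$100.00 total_interest=$0.00
After 7 (month_end (apply 1% monthly interest)): balance=$101.00 total_interest=$1.00
After 8 (withdraw($300)): balance=$0.00 total_interest=$1.00
After 9 (deposit($200)): balance=$200.00 total_interest=$1.00
After 10 (month_end (apply 1% monthly interest)): balance=$202.00 total_interest=$3.00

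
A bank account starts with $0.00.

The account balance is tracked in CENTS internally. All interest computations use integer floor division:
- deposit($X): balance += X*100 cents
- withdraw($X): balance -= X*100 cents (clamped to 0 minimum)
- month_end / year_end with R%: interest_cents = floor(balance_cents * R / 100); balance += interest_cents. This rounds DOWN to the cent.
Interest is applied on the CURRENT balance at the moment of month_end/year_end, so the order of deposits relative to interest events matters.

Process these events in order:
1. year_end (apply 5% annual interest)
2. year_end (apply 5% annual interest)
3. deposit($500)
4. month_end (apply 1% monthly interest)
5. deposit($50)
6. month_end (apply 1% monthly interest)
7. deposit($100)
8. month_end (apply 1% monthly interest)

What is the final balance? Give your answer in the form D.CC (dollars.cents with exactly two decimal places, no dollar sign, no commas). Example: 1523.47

After 1 (year_end (apply 5% annual interest)): balance=$0.00 total_interest=$0.00
After 2 (year_end (apply 5% annual interest)): balance=$0.00 total_interest=$0.00
After 3 (deposit($500)): balance=$500.00 total_interest=$0.00
After 4 (month_end (apply 1% monthly interest)): balance=$505.00 total_interest=$5.00
After 5 (deposit($50)): balance=$555.00 total_interest=$5.00
After 6 (month_end (apply 1% monthly interest)): balance=$560.55 total_interest=$10.55
After 7 (deposit($100)): balance=$660.55 total_interest=$10.55
After 8 (month_end (apply 1% monthly interest)): balance=$667.15 total_interest=$17.15

Answer: 667.15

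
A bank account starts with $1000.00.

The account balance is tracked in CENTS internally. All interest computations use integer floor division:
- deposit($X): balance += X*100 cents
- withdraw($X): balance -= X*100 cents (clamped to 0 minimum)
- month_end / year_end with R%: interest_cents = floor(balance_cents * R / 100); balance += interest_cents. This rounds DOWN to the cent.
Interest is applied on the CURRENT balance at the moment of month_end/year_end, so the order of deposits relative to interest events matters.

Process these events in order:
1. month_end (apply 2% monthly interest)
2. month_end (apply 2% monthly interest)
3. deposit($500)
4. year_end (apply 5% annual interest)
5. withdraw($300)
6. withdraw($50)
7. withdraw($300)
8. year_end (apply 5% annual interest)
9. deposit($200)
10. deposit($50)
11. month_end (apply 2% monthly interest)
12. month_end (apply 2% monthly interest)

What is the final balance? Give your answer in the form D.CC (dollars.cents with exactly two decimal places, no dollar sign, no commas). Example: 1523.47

After 1 (month_end (apply 2% monthly interest)): balance=$1020.00 total_interest=$20.00
After 2 (month_end (apply 2% monthly interest)): balance=$1040.40 total_interest=$40.40
After 3 (deposit($500)): balance=$1540.40 total_interest=$40.40
After 4 (year_end (apply 5% annual interest)): balance=$1617.42 total_interest=$117.42
After 5 (withdraw($300)): balance=$1317.42 total_interest=$117.42
After 6 (withdraw($50)): balance=$1267.42 total_interest=$117.42
After 7 (withdraw($300)): balance=$967.42 total_interest=$117.42
After 8 (year_end (apply 5% annual interest)): balance=$1015.79 total_interest=$165.79
After 9 (deposit($200)): balance=$1215.79 total_interest=$165.79
After 10 (deposit($50)): balance=$1265.79 total_interest=$165.79
After 11 (month_end (apply 2% monthly interest)): balance=$1291.10 total_interest=$191.10
After 12 (month_end (apply 2% monthly interest)): balance=$1316.92 total_interest=$216.92

Answer: 1316.92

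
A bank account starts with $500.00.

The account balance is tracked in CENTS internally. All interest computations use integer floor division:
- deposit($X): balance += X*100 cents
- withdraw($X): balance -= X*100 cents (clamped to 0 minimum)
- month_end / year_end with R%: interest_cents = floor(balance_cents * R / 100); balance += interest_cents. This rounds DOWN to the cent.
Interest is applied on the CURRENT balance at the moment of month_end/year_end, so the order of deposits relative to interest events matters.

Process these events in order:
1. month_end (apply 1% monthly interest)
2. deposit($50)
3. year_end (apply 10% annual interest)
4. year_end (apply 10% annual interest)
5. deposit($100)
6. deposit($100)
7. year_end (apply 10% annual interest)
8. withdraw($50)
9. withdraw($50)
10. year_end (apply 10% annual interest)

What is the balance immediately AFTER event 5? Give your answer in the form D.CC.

After 1 (month_end (apply 1% monthly interest)): balance=$505.00 total_interest=$5.00
After 2 (deposit($50)): balance=$555.00 total_interest=$5.00
After 3 (year_end (apply 10% annual interest)): balance=$610.50 total_interest=$60.50
After 4 (year_end (apply 10% annual interest)): balance=$671.55 total_interest=$121.55
After 5 (deposit($100)): balance=$771.55 total_interest=$121.55

Answer: 771.55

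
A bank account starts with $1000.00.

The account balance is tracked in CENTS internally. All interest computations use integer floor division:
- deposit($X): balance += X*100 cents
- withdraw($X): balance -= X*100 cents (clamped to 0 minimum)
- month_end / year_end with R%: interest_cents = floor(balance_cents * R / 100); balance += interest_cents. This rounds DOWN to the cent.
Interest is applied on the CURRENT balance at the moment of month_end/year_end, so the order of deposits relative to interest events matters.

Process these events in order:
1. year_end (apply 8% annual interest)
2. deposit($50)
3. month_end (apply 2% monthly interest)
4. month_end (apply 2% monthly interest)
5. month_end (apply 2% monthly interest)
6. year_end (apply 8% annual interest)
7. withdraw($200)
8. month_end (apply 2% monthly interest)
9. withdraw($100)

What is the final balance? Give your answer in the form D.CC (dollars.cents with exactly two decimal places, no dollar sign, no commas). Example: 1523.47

Answer: 1016.99

Derivation:
After 1 (year_end (apply 8% annual interest)): balance=$1080.00 total_interest=$80.00
After 2 (deposit($50)): balance=$1130.00 total_interest=$80.00
After 3 (month_end (apply 2% monthly interest)): balance=$1152.60 total_interest=$102.60
After 4 (month_end (apply 2% monthly interest)): balance=$1175.65 total_interest=$125.65
After 5 (month_end (apply 2% monthly interest)): balance=$1199.16 total_interest=$149.16
After 6 (year_end (apply 8% annual interest)): balance=$1295.09 total_interest=$245.09
After 7 (withdraw($200)): balance=$1095.09 total_interest=$245.09
After 8 (month_end (apply 2% monthly interest)): balance=$1116.99 total_interest=$266.99
After 9 (withdraw($100)): balance=$1016.99 total_interest=$266.99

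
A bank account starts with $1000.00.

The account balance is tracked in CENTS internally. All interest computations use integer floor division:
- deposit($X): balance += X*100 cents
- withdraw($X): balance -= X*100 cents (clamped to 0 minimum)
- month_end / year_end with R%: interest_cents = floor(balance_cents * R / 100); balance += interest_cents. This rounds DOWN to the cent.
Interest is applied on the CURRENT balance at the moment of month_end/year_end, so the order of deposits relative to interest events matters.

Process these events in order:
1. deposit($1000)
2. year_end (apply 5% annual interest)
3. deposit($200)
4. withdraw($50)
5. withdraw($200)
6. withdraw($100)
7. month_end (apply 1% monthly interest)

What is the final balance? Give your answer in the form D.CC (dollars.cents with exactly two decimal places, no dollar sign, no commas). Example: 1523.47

After 1 (deposit($1000)): balance=$2000.00 total_interest=$0.00
After 2 (year_end (apply 5% annual interest)): balance=$2100.00 total_interest=$100.00
After 3 (deposit($200)): balance=$2300.00 total_interest=$100.00
After 4 (withdraw($50)): balance=$2250.00 total_interest=$100.00
After 5 (withdraw($200)): balance=$2050.00 total_interest=$100.00
After 6 (withdraw($100)): balance=$1950.00 total_interest=$100.00
After 7 (month_end (apply 1% monthly interest)): balance=$1969.50 total_interest=$119.50

Answer: 1969.50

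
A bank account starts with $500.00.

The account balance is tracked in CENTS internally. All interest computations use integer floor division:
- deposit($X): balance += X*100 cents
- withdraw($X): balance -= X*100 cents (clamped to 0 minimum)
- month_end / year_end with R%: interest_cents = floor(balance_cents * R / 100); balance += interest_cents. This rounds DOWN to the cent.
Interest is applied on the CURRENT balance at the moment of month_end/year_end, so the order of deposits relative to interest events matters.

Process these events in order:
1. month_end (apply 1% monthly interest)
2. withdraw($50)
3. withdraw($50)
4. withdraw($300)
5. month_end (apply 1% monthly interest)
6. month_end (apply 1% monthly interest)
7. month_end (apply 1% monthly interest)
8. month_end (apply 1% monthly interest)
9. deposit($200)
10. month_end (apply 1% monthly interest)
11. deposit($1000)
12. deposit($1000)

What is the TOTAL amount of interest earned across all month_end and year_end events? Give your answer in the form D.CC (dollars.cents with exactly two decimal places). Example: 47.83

After 1 (month_end (apply 1% monthly interest)): balance=$505.00 total_interest=$5.00
After 2 (withdraw($50)): balance=$455.00 total_interest=$5.00
After 3 (withdraw($50)): balance=$405.00 total_interest=$5.00
After 4 (withdraw($300)): balance=$105.00 total_interest=$5.00
After 5 (month_end (apply 1% monthly interest)): balance=$106.05 total_interest=$6.05
After 6 (month_end (apply 1% monthly interest)): balance=$107.11 total_interest=$7.11
After 7 (month_end (apply 1% monthly interest)): balance=$108.18 total_interest=$8.18
After 8 (month_end (apply 1% monthly interest)): balance=$109.26 total_interest=$9.26
After 9 (deposit($200)): balance=$309.26 total_interest=$9.26
After 10 (month_end (apply 1% monthly interest)): balance=$312.35 total_interest=$12.35
After 11 (deposit($1000)): balance=$1312.35 total_interest=$12.35
After 12 (deposit($1000)): balance=$2312.35 total_interest=$12.35

Answer: 12.35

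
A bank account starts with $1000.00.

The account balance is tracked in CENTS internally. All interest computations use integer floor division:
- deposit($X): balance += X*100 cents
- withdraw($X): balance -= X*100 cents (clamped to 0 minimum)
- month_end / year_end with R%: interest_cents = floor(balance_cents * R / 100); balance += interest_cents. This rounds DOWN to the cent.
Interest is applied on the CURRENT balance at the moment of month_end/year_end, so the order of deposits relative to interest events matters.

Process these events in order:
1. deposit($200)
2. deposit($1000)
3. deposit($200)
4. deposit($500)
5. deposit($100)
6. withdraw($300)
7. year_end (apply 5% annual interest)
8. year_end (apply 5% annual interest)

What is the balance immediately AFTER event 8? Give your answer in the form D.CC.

Answer: 2976.75

Derivation:
After 1 (deposit($200)): balance=$1200.00 total_interest=$0.00
After 2 (deposit($1000)): balance=$2200.00 total_interest=$0.00
After 3 (deposit($200)): balance=$2400.00 total_interest=$0.00
After 4 (deposit($500)): balance=$2900.00 total_interest=$0.00
After 5 (deposit($100)): balance=$3000.00 total_interest=$0.00
After 6 (withdraw($300)): balance=$2700.00 total_interest=$0.00
After 7 (year_end (apply 5% annual interest)): balance=$2835.00 total_interest=$135.00
After 8 (year_end (apply 5% annual interest)): balance=$2976.75 total_interest=$276.75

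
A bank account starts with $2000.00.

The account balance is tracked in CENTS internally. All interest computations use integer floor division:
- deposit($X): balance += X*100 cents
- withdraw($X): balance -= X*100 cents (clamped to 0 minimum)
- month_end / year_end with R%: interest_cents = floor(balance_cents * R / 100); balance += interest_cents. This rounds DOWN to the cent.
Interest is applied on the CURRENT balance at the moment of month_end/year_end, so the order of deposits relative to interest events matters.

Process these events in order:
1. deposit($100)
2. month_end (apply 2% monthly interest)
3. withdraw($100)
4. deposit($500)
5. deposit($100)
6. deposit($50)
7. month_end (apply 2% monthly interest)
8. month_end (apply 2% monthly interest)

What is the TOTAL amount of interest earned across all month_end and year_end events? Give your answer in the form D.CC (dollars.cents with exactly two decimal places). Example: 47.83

After 1 (deposit($100)): balance=$2100.00 total_interest=$0.00
After 2 (month_end (apply 2% monthly interest)): balance=$2142.00 total_interest=$42.00
After 3 (withdraw($100)): balance=$2042.00 total_interest=$42.00
After 4 (deposit($500)): balance=$2542.00 total_interest=$42.00
After 5 (deposit($100)): balance=$2642.00 total_interest=$42.00
After 6 (deposit($50)): balance=$2692.00 total_interest=$42.00
After 7 (month_end (apply 2% monthly interest)): balance=$2745.84 total_interest=$95.84
After 8 (month_end (apply 2% monthly interest)): balance=$2800.75 total_interest=$150.75

Answer: 150.75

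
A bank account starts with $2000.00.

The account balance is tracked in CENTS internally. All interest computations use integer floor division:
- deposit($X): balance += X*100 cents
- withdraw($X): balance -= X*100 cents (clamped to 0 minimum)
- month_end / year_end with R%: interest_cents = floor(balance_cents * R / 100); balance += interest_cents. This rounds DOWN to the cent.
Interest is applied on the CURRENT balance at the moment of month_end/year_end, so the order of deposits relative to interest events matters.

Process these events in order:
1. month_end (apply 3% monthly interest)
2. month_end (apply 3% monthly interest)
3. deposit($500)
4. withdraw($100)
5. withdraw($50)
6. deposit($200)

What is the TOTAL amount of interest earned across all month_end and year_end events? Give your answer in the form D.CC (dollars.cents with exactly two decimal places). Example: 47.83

After 1 (month_end (apply 3% monthly interest)): balance=$2060.00 total_interest=$60.00
After 2 (month_end (apply 3% monthly interest)): balance=$2121.80 total_interest=$121.80
After 3 (deposit($500)): balance=$2621.80 total_interest=$121.80
After 4 (withdraw($100)): balance=$2521.80 total_interest=$121.80
After 5 (withdraw($50)): balance=$2471.80 total_interest=$121.80
After 6 (deposit($200)): balance=$2671.80 total_interest=$121.80

Answer: 121.80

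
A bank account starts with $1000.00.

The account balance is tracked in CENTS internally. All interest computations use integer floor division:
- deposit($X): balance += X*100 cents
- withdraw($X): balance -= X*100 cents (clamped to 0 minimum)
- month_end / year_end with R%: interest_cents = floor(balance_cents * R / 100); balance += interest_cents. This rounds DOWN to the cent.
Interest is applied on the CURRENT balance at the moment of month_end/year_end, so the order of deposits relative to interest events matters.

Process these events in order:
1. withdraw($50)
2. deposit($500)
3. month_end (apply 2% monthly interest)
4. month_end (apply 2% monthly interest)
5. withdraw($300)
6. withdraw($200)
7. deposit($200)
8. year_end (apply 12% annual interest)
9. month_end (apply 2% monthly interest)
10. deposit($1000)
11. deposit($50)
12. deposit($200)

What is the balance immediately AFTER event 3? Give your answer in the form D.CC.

After 1 (withdraw($50)): balance=$950.00 total_interest=$0.00
After 2 (deposit($500)): balance=$1450.00 total_interest=$0.00
After 3 (month_end (apply 2% monthly interest)): balance=$1479.00 total_interest=$29.00

Answer: 1479.00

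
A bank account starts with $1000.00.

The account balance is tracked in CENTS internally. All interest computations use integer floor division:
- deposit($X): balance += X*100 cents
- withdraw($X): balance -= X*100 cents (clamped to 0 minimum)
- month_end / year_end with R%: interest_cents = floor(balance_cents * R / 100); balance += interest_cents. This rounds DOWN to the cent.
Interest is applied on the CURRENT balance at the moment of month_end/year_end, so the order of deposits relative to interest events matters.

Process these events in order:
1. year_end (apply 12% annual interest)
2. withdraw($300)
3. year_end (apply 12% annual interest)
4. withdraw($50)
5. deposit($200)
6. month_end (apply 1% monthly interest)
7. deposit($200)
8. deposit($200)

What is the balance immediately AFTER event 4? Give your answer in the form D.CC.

After 1 (year_end (apply 12% annual interest)): balance=$1120.00 total_interest=$120.00
After 2 (withdraw($300)): balance=$820.00 total_interest=$120.00
After 3 (year_end (apply 12% annual interest)): balance=$918.40 total_interest=$218.40
After 4 (withdraw($50)): balance=$868.40 total_interest=$218.40

Answer: 868.40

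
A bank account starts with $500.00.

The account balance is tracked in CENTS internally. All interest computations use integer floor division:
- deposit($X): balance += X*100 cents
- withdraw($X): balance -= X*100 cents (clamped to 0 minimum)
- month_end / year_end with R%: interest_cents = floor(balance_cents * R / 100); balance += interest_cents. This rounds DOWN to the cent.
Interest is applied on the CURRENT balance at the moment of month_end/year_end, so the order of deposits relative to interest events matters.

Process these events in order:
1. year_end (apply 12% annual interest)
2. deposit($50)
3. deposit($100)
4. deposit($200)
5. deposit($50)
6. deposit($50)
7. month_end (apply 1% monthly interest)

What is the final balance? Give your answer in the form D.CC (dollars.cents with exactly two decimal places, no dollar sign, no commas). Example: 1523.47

After 1 (year_end (apply 12% annual interest)): balance=$560.00 total_interest=$60.00
After 2 (deposit($50)): balance=$610.00 total_interest=$60.00
After 3 (deposit($100)): balance=$710.00 total_interest=$60.00
After 4 (deposit($200)): balance=$910.00 total_interest=$60.00
After 5 (deposit($50)): balance=$960.00 total_interest=$60.00
After 6 (deposit($50)): balance=$1010.00 total_interest=$60.00
After 7 (month_end (apply 1% monthly interest)): balance=$1020.10 total_interest=$70.10

Answer: 1020.10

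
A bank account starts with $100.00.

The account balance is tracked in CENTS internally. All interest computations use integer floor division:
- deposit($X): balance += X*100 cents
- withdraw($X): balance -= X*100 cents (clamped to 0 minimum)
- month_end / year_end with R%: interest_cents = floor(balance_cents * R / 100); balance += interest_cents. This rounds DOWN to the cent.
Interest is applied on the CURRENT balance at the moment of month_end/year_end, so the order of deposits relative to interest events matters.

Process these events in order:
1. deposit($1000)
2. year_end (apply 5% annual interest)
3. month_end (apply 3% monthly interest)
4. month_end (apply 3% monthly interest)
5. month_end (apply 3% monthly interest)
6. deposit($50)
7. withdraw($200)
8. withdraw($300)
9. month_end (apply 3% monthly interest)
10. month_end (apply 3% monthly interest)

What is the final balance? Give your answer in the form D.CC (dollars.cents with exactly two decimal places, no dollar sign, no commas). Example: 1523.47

After 1 (deposit($1000)): balance=$1100.00 total_interest=$0.00
After 2 (year_end (apply 5% annual interest)): balance=$1155.00 total_interest=$55.00
After 3 (month_end (apply 3% monthly interest)): balance=$1189.65 total_interest=$89.65
After 4 (month_end (apply 3% monthly interest)): balance=$1225.33 total_interest=$125.33
After 5 (month_end (apply 3% monthly interest)): balance=$1262.08 total_interest=$162.08
After 6 (deposit($50)): balance=$1312.08 total_interest=$162.08
After 7 (withdraw($200)): balance=$1112.08 total_interest=$162.08
After 8 (withdraw($300)): balance=$812.08 total_interest=$162.08
After 9 (month_end (apply 3% monthly interest)): balance=$836.44 total_interest=$186.44
After 10 (month_end (apply 3% monthly interest)): balance=$861.53 total_interest=$211.53

Answer: 861.53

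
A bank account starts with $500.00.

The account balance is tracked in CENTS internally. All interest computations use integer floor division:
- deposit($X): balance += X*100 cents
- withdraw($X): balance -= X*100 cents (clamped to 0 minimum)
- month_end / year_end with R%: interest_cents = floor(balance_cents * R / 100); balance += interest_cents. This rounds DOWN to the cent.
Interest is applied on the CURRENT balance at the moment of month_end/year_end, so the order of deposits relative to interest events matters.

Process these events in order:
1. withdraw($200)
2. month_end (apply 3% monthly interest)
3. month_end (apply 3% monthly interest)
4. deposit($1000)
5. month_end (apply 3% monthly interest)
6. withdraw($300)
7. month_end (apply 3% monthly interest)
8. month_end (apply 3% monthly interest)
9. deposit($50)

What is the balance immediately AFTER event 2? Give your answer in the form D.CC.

Answer: 309.00

Derivation:
After 1 (withdraw($200)): balance=$300.00 total_interest=$0.00
After 2 (month_end (apply 3% monthly interest)): balance=$309.00 total_interest=$9.00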